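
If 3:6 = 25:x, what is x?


Cross multiply: 3 × x = 6 × 25
3x = 150
x = 150 / 3
= 50.00

50.00


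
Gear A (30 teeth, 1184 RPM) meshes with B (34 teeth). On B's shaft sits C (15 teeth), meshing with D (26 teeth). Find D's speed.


Stage 1: RPM_B = RPM_A × t_A/t_B = 1184 × 30/34 = 35520/34 ≈ 1044.71
B and C share a shaft → RPM_C = RPM_B
Stage 2: RPM_D = RPM_C × t_C/t_D = RPM_A × (t_A×t_C)/(t_B×t_D)
Overall ratio = (30×15)/(34×26) = 450/884
RPM_D = 1184 × 450/884 = 532800/884
≈ 602.71 RPM

602.71 RPM


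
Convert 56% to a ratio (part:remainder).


56% means 56 parts out of 100; remainder = 44
Part : remainder = 56:44
GCD = 4
= 14:11

14:11


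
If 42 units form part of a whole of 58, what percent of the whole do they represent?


Percentage = (part / whole) × 100
= (42 / 58) × 100
≈ 72.41%

72.41%


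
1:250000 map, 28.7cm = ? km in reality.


Real distance = map distance × scale
= 28.7cm × 250000
= 7175000 cm = 71750.0 m
= 71.750 km

71.750 km


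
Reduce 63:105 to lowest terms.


GCD(63, 105) = 21
63/21 : 105/21
= 3:5

3:5


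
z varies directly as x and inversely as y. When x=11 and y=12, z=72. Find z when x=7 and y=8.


z = k·x/y
Solve for k using the known point: k = z·y/x = 72×12/11 = 864/11 ≈ 78.5455
Now evaluate at x=7, y=8:
z = k × 7 / 8 = (864 × 7) / (11 × 8) = 6048/88
≈ 68.7273

68.7273


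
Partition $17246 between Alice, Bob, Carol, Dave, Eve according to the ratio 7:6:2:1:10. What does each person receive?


Total parts = 7 + 6 + 2 + 1 + 10 = 26
Alice: 17246 × 7/26 = 4643.15
Bob: 17246 × 6/26 = 3979.85
Carol: 17246 × 2/26 = 1326.62
Dave: 17246 × 1/26 = 663.31
Eve: 17246 × 10/26 = 6633.08
= Alice: $4643.15, Bob: $3979.85, Carol: $1326.62, Dave: $663.31, Eve: $6633.08

Alice: $4643.15, Bob: $3979.85, Carol: $1326.62, Dave: $663.31, Eve: $6633.08


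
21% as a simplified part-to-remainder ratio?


21% means 21 parts out of 100; remainder = 79
Part : remainder = 21:79
GCD = 1
= 21:79

21:79


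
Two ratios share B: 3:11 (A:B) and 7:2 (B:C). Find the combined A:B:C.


Match B: multiply A:B by 7 → 21:77
Multiply B:C by 11 → 77:22
Combined: 21:77:22
GCD = 1
= 21:77:22

21:77:22


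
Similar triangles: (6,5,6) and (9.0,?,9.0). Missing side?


Scale factor = 9.0/6 = 1.5
Missing side = 5 × 1.5
= 7.5

7.5


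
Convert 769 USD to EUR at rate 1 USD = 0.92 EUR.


Amount × rate = 769 × 0.92
= 707.48 EUR

707.48 EUR


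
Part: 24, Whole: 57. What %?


Percentage = (part / whole) × 100
= (24 / 57) × 100
≈ 42.11%

42.11%


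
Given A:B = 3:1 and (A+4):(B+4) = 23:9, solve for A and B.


Let A = 3k, B = 1k.
(3k + 4) / (1k + 4) = 23/9
Cross-multiply: 9(3k + 4) = 23(1k + 4)
27k + 36 = 23k + 92
27k - 23k = 92 - 36
4k = 56
k = 56/4 = 14
A = 3×14 = 42, B = 1×14 = 14
= A = 42, B = 14

A = 42, B = 14


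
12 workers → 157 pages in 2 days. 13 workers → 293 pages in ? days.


Days ∝ work / workers, so d₂ = d₁ × (m₁/m₂) × (w₂/w₁)
Workers factor (inverse): 12/13 ≈ 0.9231
Work factor (direct): 293/157 ≈ 1.8662
d₂ = 2 × 12/13 × 293/157 = (2 × 12 × 293) / (13 × 157) = 7032/2041
≈ 3.45 days

3.45 days


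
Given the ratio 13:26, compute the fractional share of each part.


Total parts = 13 + 26 = 39
First part: 13/39 = 1/3
Second part: 26/39 = 2/3
= 1/3 and 2/3

1/3 and 2/3


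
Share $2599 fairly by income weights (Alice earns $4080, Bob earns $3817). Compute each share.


Total income = 4080 + 3817 = $7897
Alice: $2599 × 4080/7897 = $1342.78
Bob: $2599 × 3817/7897 = $1256.22
= Alice: $1342.78, Bob: $1256.22

Alice: $1342.78, Bob: $1256.22


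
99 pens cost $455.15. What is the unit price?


Unit rate = total / quantity
= 455.15 / 99
= $4.60 per unit

$4.60 per unit


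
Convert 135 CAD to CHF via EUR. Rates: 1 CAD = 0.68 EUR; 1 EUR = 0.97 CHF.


Step 1: 135 CAD × 0.68 = 91.80 EUR
Step 2: 91.80 EUR × 0.97 = 89.05 CHF
Implied rate CAD→CHF = 0.68 × 0.97 = 0.6596
= 89.05 CHF

89.05 CHF


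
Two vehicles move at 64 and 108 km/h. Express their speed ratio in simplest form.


Ratio = 64:108
GCD = 4
Simplified = 16:27
Time ratio (same distance) = 27:16
Speed ratio = 16:27

16:27


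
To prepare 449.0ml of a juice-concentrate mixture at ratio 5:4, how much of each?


Total parts = 5 + 4 = 9
juice: 449.0 × 5/9 = 249.4ml
concentrate: 449.0 × 4/9 = 199.6ml
= 249.4ml and 199.6ml

249.4ml and 199.6ml


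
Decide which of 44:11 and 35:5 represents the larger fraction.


44/11 = 4.0000
35/5 = 7.0000
4.0000 < 7.0000, so 44:11 is less
= 35:5

35:5


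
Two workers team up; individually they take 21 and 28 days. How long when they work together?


Rate of A = 1/21 per day
Rate of B = 1/28 per day
Combined rate = 1/21 + 1/28 = 49/588 ≈ 0.0833 per day
Days = 1 / combined rate = 588/49
= 12.00 days

12.00 days


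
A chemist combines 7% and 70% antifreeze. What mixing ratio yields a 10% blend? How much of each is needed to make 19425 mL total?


Let x parts of 7% mix with y parts of 70%.
7x + 70y = 10(x + y)
7x + 70y = 10x + 10y
x(7 - 10) = y(10 - 70)
x/y = (70 - 10)/(10 - 7) = 60/3
Simplify: 20:1
Total parts = 21; one part = 19425/21 = 925.00 mL
7% solution: 20×925.00 = 18500.00 mL
70% solution: 1×925.00 = 925.00 mL
= ratio 20:1; 18500.00 mL and 925.00 mL

ratio 20:1; 18500.00 mL and 925.00 mL


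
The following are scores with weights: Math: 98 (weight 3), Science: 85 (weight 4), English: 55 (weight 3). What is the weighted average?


Numerator = 98×3 + 85×4 + 55×3
= 294 + 340 + 165
= 799
Total weight = 10
Weighted avg = 799/10
= 79.90

79.90


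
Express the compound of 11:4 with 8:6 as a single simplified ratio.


Compound ratio = (11×8) : (4×6)
= 88:24
GCD = 8
= 11:3

11:3


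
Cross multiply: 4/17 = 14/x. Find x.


Cross multiply: 4 × x = 17 × 14
4x = 238
x = 238 / 4
= 59.50

59.50


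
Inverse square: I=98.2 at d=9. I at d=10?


I₁d₁² = I₂d₂²
I₂ = I₁ × (d₁/d₂)²
= 98.2 × (9/10)²
= 98.2 × 81/100
= 7954.2/100
= 79.5420

79.5420


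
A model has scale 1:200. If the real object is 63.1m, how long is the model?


Model size = real / scale
= 63.1 / 200
= 0.3155 m

0.3155 m


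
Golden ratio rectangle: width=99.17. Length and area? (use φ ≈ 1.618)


φ = (1 + √5) / 2 ≈ 1.618
Length = width × φ = 99.17 × 1.618 = 160.45706
≈ 160.46
Area = width × length = 99.17 × 160.45706 = 15912.5266402 ≈ 15912.53
= Length: 160.46, Area: 15912.53

Length: 160.46, Area: 15912.53


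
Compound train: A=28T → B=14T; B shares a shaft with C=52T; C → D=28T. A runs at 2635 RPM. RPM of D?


Stage 1: RPM_B = RPM_A × t_A/t_B = 2635 × 28/14 = 73780/14 = 5270.00
B and C share a shaft → RPM_C = RPM_B
Stage 2: RPM_D = RPM_C × t_C/t_D = RPM_A × (t_A×t_C)/(t_B×t_D)
Overall ratio = (28×52)/(14×28) = 1456/392
RPM_D = 2635 × 1456/392 = 3836560/392
≈ 9787.14 RPM

9787.14 RPM


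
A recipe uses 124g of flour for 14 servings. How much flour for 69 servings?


Direct proportion: y/x = constant
k = 124/14 ≈ 8.8571
y₂ = k × 69 = 124 × 69 / 14 = 8556/14
≈ 611.14

611.14


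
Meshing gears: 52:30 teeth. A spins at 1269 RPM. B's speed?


Gear ratio = 52:30 = 26:15
RPM_B = RPM_A × (teeth_A / teeth_B)
= 1269 × (52/30)
= 2199.6 RPM

2199.6 RPM


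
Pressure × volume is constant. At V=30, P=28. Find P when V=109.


Inverse proportion: x × y = constant
k = 30 × 28 = 840
y₂ = k / 109 = 840 / 109
= 7.71

7.71


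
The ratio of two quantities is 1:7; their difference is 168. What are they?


Let A = 1k, B = 7k.
7k - 1k = 168
6k = 168 → k = 168/6 = 28
A = 1×28 = 28, B = 7×28 = 196
= A = 28, B = 196

A = 28, B = 196


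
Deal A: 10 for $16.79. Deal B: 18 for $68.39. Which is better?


Deal A: $16.79/10 = $1.6790/unit
Deal B: $68.39/18 = $3.7994/unit
A is cheaper per unit
= Deal A

Deal A


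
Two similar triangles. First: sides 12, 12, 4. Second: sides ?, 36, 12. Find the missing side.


Scale factor = 36/12 = 3
Missing side = 12 × 3
= 36.0

36.0


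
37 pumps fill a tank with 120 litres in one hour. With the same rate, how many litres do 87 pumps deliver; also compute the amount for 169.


Direct proportion: y/x = constant
k = 120/37 ≈ 3.2432
y at x=87: k × 87 = 120 × 87 / 37 = 10440/37 ≈ 282.16
y at x=169: k × 169 = 120 × 169 / 37 = 20280/37 ≈ 548.11
= 282.16 and 548.11

282.16 and 548.11


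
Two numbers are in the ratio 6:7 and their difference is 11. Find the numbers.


Let A = 6k, B = 7k.
7k - 6k = 11
1k = 11 → k = 11/1 = 11
A = 6×11 = 66, B = 7×11 = 77
= A = 66, B = 77

A = 66, B = 77


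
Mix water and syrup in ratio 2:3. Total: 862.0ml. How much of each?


Total parts = 2 + 3 = 5
water: 862.0 × 2/5 = 344.8ml
syrup: 862.0 × 3/5 = 517.2ml
= 344.8ml and 517.2ml

344.8ml and 517.2ml


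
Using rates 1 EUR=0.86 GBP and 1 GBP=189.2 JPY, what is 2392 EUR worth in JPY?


Step 1: 2392 EUR × 0.86 = 2057.12 GBP
Step 2: 2057.12 GBP × 189.2 = 389207.10 JPY
Implied rate EUR→JPY = 0.86 × 189.2 = 162.7120
= 389207.10 JPY

389207.10 JPY


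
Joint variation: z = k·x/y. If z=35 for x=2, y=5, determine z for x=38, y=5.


z = k·x/y
Solve for k using the known point: k = z·y/x = 35×5/2 = 175/2 = 87.5000
Now evaluate at x=38, y=5:
z = k × 38 / 5 = (175 × 38) / (2 × 5) = 6650/10
= 665.0000

665.0000


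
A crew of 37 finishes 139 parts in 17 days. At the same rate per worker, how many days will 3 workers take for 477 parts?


Days ∝ work / workers, so d₂ = d₁ × (m₁/m₂) × (w₂/w₁)
Workers factor (inverse): 37/3 ≈ 12.3333
Work factor (direct): 477/139 ≈ 3.4317
d₂ = 17 × 37/3 × 477/139 = (17 × 37 × 477) / (3 × 139) = 300033/417
≈ 719.50 days

719.50 days


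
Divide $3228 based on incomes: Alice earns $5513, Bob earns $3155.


Total income = 5513 + 3155 = $8668
Alice: $3228 × 5513/8668 = $2053.06
Bob: $3228 × 3155/8668 = $1174.94
= Alice: $2053.06, Bob: $1174.94

Alice: $2053.06, Bob: $1174.94


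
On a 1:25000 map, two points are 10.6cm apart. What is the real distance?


Real distance = map distance × scale
= 10.6cm × 25000
= 265000 cm = 2650.0 m
= 2.650 km

2.650 km


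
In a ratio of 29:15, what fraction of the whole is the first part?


Total parts = 29 + 15 = 44
First part: 29/44 = 29/44
= 29/44

29/44


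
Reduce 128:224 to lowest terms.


GCD(128, 224) = 32
128/32 : 224/32
= 4:7

4:7


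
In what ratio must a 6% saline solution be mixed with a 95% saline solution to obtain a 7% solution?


Let x parts of 6% mix with y parts of 95%.
6x + 95y = 7(x + y)
6x + 95y = 7x + 7y
x(6 - 7) = y(7 - 95)
x/y = (95 - 7)/(7 - 6) = 88/1
Simplify: 88:1
= 88:1

88:1


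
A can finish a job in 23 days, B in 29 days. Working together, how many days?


Rate of A = 1/23 per day
Rate of B = 1/29 per day
Combined rate = 1/23 + 1/29 = 52/667 ≈ 0.0780 per day
Days = 1 / combined rate = 667/52
≈ 12.83 days

12.83 days


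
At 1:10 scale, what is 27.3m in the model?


Model size = real / scale
= 27.3 / 10
= 2.7300 m

2.7300 m


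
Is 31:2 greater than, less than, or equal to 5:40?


31/2 = 15.5000
5/40 = 0.1250
15.5000 > 0.1250, so 31:2 is greater
= greater than

greater than


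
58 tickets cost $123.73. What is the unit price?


Unit rate = total / quantity
= 123.73 / 58
= $2.13 per unit

$2.13 per unit


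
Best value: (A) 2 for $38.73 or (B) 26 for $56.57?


Deal A: $38.73/2 = $19.3650/unit
Deal B: $56.57/26 = $2.1758/unit
B is cheaper per unit
= Deal B

Deal B


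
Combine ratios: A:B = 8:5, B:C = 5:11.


Match B: multiply A:B by 5 → 40:25
Multiply B:C by 5 → 25:55
Combined: 40:25:55
GCD = 5
= 8:5:11

8:5:11


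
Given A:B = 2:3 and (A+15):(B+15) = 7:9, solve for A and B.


Let A = 2k, B = 3k.
(2k + 15) / (3k + 15) = 7/9
Cross-multiply: 9(2k + 15) = 7(3k + 15)
18k + 135 = 21k + 105
18k - 21k = 105 - 135
-3k = -30
k = -30/-3 = 10
A = 2×10 = 20, B = 3×10 = 30
= A = 20, B = 30

A = 20, B = 30


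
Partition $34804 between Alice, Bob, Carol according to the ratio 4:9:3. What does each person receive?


Total parts = 4 + 9 + 3 = 16
Alice: 34804 × 4/16 = 8701.00
Bob: 34804 × 9/16 = 19577.25
Carol: 34804 × 3/16 = 6525.75
= Alice: $8701.00, Bob: $19577.25, Carol: $6525.75

Alice: $8701.00, Bob: $19577.25, Carol: $6525.75


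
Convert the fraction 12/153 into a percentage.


Percentage = (part / whole) × 100
= (12 / 153) × 100
≈ 7.84%

7.84%


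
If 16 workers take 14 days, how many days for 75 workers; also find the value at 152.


Inverse proportion: x × y = constant
k = 16 × 14 = 224
At x=75: k/75 = 2.99
At x=152: k/152 = 1.47
= 2.99 and 1.47

2.99 and 1.47


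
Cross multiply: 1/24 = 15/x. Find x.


Cross multiply: 1 × x = 24 × 15
1x = 360
x = 360 / 1
= 360.00

360.00


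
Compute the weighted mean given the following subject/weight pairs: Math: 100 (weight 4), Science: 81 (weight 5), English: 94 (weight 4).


Numerator = 100×4 + 81×5 + 94×4
= 400 + 405 + 376
= 1181
Total weight = 13
Weighted avg = 1181/13
= 90.85

90.85


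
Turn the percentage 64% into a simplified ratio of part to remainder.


64% means 64 parts out of 100; remainder = 36
Part : remainder = 64:36
GCD = 4
= 16:9

16:9


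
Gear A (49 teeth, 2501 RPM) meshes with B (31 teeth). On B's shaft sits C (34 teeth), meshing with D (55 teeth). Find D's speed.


Stage 1: RPM_B = RPM_A × t_A/t_B = 2501 × 49/31 = 122549/31 ≈ 3953.19
B and C share a shaft → RPM_C = RPM_B
Stage 2: RPM_D = RPM_C × t_C/t_D = RPM_A × (t_A×t_C)/(t_B×t_D)
Overall ratio = (49×34)/(31×55) = 1666/1705
RPM_D = 2501 × 1666/1705 = 4166666/1705
≈ 2443.79 RPM

2443.79 RPM


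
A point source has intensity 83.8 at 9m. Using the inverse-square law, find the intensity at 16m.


I₁d₁² = I₂d₂²
I₂ = I₁ × (d₁/d₂)²
= 83.8 × (9/16)²
= 83.8 × 81/256
= 6787.8/256
≈ 26.5148

26.5148


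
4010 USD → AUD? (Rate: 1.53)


Amount × rate = 4010 × 1.53
= 6135.30 AUD

6135.30 AUD


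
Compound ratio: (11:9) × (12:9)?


Compound ratio = (11×12) : (9×9)
= 132:81
GCD = 3
= 44:27

44:27


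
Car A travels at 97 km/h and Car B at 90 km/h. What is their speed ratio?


Ratio = 97:90
GCD = 1
Simplified = 97:90
Time ratio (same distance) = 90:97
Speed ratio = 97:90

97:90


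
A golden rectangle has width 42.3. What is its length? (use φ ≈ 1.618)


φ = (1 + √5) / 2 ≈ 1.618
Length = width × φ = 42.3 × 1.618 = 68.4414
≈ 68.44

68.44


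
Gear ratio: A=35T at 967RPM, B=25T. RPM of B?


Gear ratio = 35:25 = 7:5
RPM_B = RPM_A × (teeth_A / teeth_B)
= 967 × (35/25)
= 1353.8 RPM

1353.8 RPM


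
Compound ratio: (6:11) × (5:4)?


Compound ratio = (6×5) : (11×4)
= 30:44
GCD = 2
= 15:22

15:22


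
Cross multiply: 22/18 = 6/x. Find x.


Cross multiply: 22 × x = 18 × 6
22x = 108
x = 108 / 22
= 4.91

4.91


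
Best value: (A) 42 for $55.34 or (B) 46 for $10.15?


Deal A: $55.34/42 = $1.3176/unit
Deal B: $10.15/46 = $0.2207/unit
B is cheaper per unit
= Deal B

Deal B


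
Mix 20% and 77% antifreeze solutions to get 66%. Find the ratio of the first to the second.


Let x parts of 20% mix with y parts of 77%.
20x + 77y = 66(x + y)
20x + 77y = 66x + 66y
x(20 - 66) = y(66 - 77)
x/y = (77 - 66)/(66 - 20) = 11/46
Simplify: 11:46
= 11:46

11:46


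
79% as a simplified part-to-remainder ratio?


79% means 79 parts out of 100; remainder = 21
Part : remainder = 79:21
GCD = 1
= 79:21

79:21


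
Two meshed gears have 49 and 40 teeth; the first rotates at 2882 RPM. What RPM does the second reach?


Gear ratio = 49:40 = 49:40
RPM_B = RPM_A × (teeth_A / teeth_B)
= 2882 × (49/40)
= 3530.5 RPM

3530.5 RPM


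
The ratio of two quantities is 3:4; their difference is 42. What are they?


Let A = 3k, B = 4k.
4k - 3k = 42
1k = 42 → k = 42/1 = 42
A = 3×42 = 126, B = 4×42 = 168
= A = 126, B = 168

A = 126, B = 168


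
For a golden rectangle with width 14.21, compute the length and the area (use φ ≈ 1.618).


φ = (1 + √5) / 2 ≈ 1.618
Length = width × φ = 14.21 × 1.618 = 22.99178
≈ 22.99
Area = width × length = 14.21 × 22.99178 = 326.7131938 ≈ 326.71
= Length: 22.99, Area: 326.71

Length: 22.99, Area: 326.71


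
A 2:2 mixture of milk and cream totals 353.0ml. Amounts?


Total parts = 2 + 2 = 4
milk: 353.0 × 2/4 = 176.5ml
cream: 353.0 × 2/4 = 176.5ml
= 176.5ml and 176.5ml

176.5ml and 176.5ml


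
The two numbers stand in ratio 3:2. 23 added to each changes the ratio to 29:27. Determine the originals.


Let A = 3k, B = 2k.
(3k + 23) / (2k + 23) = 29/27
Cross-multiply: 27(3k + 23) = 29(2k + 23)
81k + 621 = 58k + 667
81k - 58k = 667 - 621
23k = 46
k = 46/23 = 2
A = 3×2 = 6, B = 2×2 = 4
= A = 6, B = 4

A = 6, B = 4


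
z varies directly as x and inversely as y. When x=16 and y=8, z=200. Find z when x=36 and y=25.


z = k·x/y
Solve for k using the known point: k = z·y/x = 200×8/16 = 1600/16 = 100.0000
Now evaluate at x=36, y=25:
z = k × 36 / 25 = (1600 × 36) / (16 × 25) = 57600/400
= 144.0000

144.0000


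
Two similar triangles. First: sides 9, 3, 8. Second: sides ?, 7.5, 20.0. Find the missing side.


Scale factor = 7.5/3 = 2.5
Missing side = 9 × 2.5
= 22.5

22.5


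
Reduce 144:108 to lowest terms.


GCD(144, 108) = 36
144/36 : 108/36
= 4:3

4:3


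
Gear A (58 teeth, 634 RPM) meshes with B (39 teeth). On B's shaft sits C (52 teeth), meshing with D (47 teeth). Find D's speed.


Stage 1: RPM_B = RPM_A × t_A/t_B = 634 × 58/39 = 36772/39 ≈ 942.87
B and C share a shaft → RPM_C = RPM_B
Stage 2: RPM_D = RPM_C × t_C/t_D = RPM_A × (t_A×t_C)/(t_B×t_D)
Overall ratio = (58×52)/(39×47) = 3016/1833
RPM_D = 634 × 3016/1833 = 1912144/1833
≈ 1043.18 RPM

1043.18 RPM


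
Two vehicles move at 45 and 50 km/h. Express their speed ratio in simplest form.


Ratio = 45:50
GCD = 5
Simplified = 9:10
Time ratio (same distance) = 10:9
Speed ratio = 9:10

9:10


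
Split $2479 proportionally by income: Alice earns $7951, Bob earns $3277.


Total income = 7951 + 3277 = $11228
Alice: $2479 × 7951/11228 = $1755.48
Bob: $2479 × 3277/11228 = $723.52
= Alice: $1755.48, Bob: $723.52

Alice: $1755.48, Bob: $723.52


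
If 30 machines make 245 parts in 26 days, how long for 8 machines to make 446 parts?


Days ∝ work / workers, so d₂ = d₁ × (m₁/m₂) × (w₂/w₁)
Workers factor (inverse): 30/8 = 3.7500
Work factor (direct): 446/245 ≈ 1.8204
d₂ = 26 × 30/8 × 446/245 = (26 × 30 × 446) / (8 × 245) = 347880/1960
≈ 177.49 days

177.49 days


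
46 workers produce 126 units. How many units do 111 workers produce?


Direct proportion: y/x = constant
k = 126/46 ≈ 2.7391
y₂ = k × 111 = 126 × 111 / 46 = 13986/46
≈ 304.04

304.04


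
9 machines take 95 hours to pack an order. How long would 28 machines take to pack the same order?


Inverse proportion: x × y = constant
k = 9 × 95 = 855
y₂ = k / 28 = 855 / 28
= 30.54

30.54


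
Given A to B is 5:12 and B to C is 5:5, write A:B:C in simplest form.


Match B: multiply A:B by 5 → 25:60
Multiply B:C by 12 → 60:60
Combined: 25:60:60
GCD = 5
= 5:12:12

5:12:12


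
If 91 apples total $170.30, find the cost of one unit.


Unit rate = total / quantity
= 170.30 / 91
= $1.87 per unit

$1.87 per unit


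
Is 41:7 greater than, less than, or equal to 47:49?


41/7 = 5.8571
47/49 = 0.9592
5.8571 > 0.9592, so 41:7 is greater
= greater than

greater than


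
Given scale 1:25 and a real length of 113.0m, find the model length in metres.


Model size = real / scale
= 113.0 / 25
= 4.5200 m

4.5200 m


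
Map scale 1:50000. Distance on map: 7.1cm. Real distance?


Real distance = map distance × scale
= 7.1cm × 50000
= 355000 cm = 3550.0 m
= 3.550 km

3.550 km


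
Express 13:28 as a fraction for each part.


Total parts = 13 + 28 = 41
First part: 13/41 = 13/41
Second part: 28/41 = 28/41
= 13/41 and 28/41

13/41 and 28/41


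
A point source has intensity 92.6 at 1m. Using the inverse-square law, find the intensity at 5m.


I₁d₁² = I₂d₂²
I₂ = I₁ × (d₁/d₂)²
= 92.6 × (1/5)²
= 92.6 × 1/25
= 92.6/25
= 3.7040

3.7040


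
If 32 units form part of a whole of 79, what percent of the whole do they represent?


Percentage = (part / whole) × 100
= (32 / 79) × 100
≈ 40.51%

40.51%


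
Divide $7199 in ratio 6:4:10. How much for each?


Total parts = 6 + 4 + 10 = 20
Part 1: 7199 × 6/20 = 2159.70
Part 2: 7199 × 4/20 = 1439.80
Part 3: 7199 × 10/20 = 3599.50
= Part 1: $2159.70, Part 2: $1439.80, Part 3: $3599.50

Part 1: $2159.70, Part 2: $1439.80, Part 3: $3599.50


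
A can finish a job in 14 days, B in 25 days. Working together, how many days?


Rate of A = 1/14 per day
Rate of B = 1/25 per day
Combined rate = 1/14 + 1/25 = 39/350 ≈ 0.1114 per day
Days = 1 / combined rate = 350/39
≈ 8.97 days

8.97 days


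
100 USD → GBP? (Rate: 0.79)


Amount × rate = 100 × 0.79
= 79.00 GBP

79.00 GBP


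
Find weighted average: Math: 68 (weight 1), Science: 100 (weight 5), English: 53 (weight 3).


Numerator = 68×1 + 100×5 + 53×3
= 68 + 500 + 159
= 727
Total weight = 9
Weighted avg = 727/9
= 80.78

80.78


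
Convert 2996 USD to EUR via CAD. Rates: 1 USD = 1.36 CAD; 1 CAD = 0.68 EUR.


Step 1: 2996 USD × 1.36 = 4074.56 CAD
Step 2: 4074.56 CAD × 0.68 = 2770.70 EUR
Implied rate USD→EUR = 1.36 × 0.68 = 0.9248
= 2770.70 EUR

2770.70 EUR


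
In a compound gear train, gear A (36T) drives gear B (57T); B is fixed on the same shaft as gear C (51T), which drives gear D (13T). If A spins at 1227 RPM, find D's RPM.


Stage 1: RPM_B = RPM_A × t_A/t_B = 1227 × 36/57 = 44172/57 ≈ 774.95
B and C share a shaft → RPM_C = RPM_B
Stage 2: RPM_D = RPM_C × t_C/t_D = RPM_A × (t_A×t_C)/(t_B×t_D)
Overall ratio = (36×51)/(57×13) = 1836/741
RPM_D = 1227 × 1836/741 = 2252772/741
≈ 3040.18 RPM

3040.18 RPM


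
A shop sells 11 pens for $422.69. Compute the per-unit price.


Unit rate = total / quantity
= 422.69 / 11
= $38.43 per unit

$38.43 per unit


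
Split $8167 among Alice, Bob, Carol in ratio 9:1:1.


Total parts = 9 + 1 + 1 = 11
Alice: 8167 × 9/11 = 6682.09
Bob: 8167 × 1/11 = 742.45
Carol: 8167 × 1/11 = 742.45
= Alice: $6682.09, Bob: $742.45, Carol: $742.45

Alice: $6682.09, Bob: $742.45, Carol: $742.45


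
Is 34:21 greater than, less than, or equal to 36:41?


34/21 = 1.6190
36/41 = 0.8780
1.6190 > 0.8780, so 34:21 is greater
= greater than

greater than


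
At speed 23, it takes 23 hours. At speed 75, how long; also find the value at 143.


Inverse proportion: x × y = constant
k = 23 × 23 = 529
At x=75: k/75 = 7.05
At x=143: k/143 = 3.70
= 7.05 and 3.70

7.05 and 3.70


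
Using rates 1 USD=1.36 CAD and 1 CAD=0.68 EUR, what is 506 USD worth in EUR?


Step 1: 506 USD × 1.36 = 688.16 CAD
Step 2: 688.16 CAD × 0.68 = 467.95 EUR
Implied rate USD→EUR = 1.36 × 0.68 = 0.9248
= 467.95 EUR

467.95 EUR


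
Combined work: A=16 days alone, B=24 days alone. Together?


Rate of A = 1/16 per day
Rate of B = 1/24 per day
Combined rate = 1/16 + 1/24 = 40/384 ≈ 0.1042 per day
Days = 1 / combined rate = 384/40
= 9.60 days

9.60 days


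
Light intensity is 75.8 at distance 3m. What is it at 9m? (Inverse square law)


I₁d₁² = I₂d₂²
I₂ = I₁ × (d₁/d₂)²
= 75.8 × (3/9)²
= 75.8 × 9/81
= 682.2/81
≈ 8.4222

8.4222


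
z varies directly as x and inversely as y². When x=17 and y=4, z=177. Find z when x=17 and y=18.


z = k·x/y²
Solve for k using the known point: k = z·y²/x = 177×16/17 = 2832/17 ≈ 166.5882
Now evaluate at x=17, y=18:
z = k × 17 / 324 = (2832 × 17) / (17 × 324) = 48144/5508
≈ 8.7407

8.7407


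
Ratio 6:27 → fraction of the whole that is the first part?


Total parts = 6 + 27 = 33
First part: 6/33 = 2/11
= 2/11

2/11


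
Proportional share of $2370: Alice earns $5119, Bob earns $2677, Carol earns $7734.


Total income = 5119 + 2677 + 7734 = $15530
Alice: $2370 × 5119/15530 = $781.20
Bob: $2370 × 2677/15530 = $408.53
Carol: $2370 × 7734/15530 = $1180.27
= Alice: $781.20, Bob: $408.53, Carol: $1180.27

Alice: $781.20, Bob: $408.53, Carol: $1180.27


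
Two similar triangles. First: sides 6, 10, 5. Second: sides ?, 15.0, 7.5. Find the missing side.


Scale factor = 15.0/10 = 1.5
Missing side = 6 × 1.5
= 9.0

9.0


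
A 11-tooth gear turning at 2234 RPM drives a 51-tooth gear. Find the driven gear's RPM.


Gear ratio = 11:51 = 11:51
RPM_B = RPM_A × (teeth_A / teeth_B)
= 2234 × (11/51)
= 481.8 RPM

481.8 RPM


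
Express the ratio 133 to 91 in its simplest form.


GCD(133, 91) = 7
133/7 : 91/7
= 19:13

19:13


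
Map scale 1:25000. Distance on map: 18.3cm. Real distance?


Real distance = map distance × scale
= 18.3cm × 25000
= 457500 cm = 4575.0 m
= 4.575 km

4.575 km


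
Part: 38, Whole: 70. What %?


Percentage = (part / whole) × 100
= (38 / 70) × 100
≈ 54.29%

54.29%


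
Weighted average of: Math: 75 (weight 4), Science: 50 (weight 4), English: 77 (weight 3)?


Numerator = 75×4 + 50×4 + 77×3
= 300 + 200 + 231
= 731
Total weight = 11
Weighted avg = 731/11
= 66.45

66.45


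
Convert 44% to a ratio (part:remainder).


44% means 44 parts out of 100; remainder = 56
Part : remainder = 44:56
GCD = 4
= 11:14

11:14


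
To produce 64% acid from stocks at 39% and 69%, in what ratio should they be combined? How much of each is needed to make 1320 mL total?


Let x parts of 39% mix with y parts of 69%.
39x + 69y = 64(x + y)
39x + 69y = 64x + 64y
x(39 - 64) = y(64 - 69)
x/y = (69 - 64)/(64 - 39) = 5/25
Simplify: 1:5
Total parts = 6; one part = 1320/6 = 220.00 mL
39% solution: 1×220.00 = 220.00 mL
69% solution: 5×220.00 = 1100.00 mL
= ratio 1:5; 220.00 mL and 1100.00 mL

ratio 1:5; 220.00 mL and 1100.00 mL


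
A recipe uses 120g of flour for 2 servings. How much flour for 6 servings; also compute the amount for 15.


Direct proportion: y/x = constant
k = 120/2 = 60.0000
y at x=6: k × 6 = 120 × 6 / 2 = 720/2 = 360.00
y at x=15: k × 15 = 120 × 15 / 2 = 1800/2 = 900.00
= 360.00 and 900.00

360.00 and 900.00


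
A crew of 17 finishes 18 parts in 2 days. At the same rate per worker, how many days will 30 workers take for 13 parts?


Days ∝ work / workers, so d₂ = d₁ × (m₁/m₂) × (w₂/w₁)
Workers factor (inverse): 17/30 ≈ 0.5667
Work factor (direct): 13/18 ≈ 0.7222
d₂ = 2 × 17/30 × 13/18 = (2 × 17 × 13) / (30 × 18) = 442/540
≈ 0.82 days

0.82 days


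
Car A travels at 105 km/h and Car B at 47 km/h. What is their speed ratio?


Ratio = 105:47
GCD = 1
Simplified = 105:47
Time ratio (same distance) = 47:105
Speed ratio = 105:47

105:47


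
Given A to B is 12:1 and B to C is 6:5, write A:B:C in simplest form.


Match B: multiply A:B by 6 → 72:6
Multiply B:C by 1 → 6:5
Combined: 72:6:5
GCD = 1
= 72:6:5

72:6:5


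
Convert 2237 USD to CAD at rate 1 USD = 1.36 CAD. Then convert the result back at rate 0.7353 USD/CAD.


Amount × rate = 2237 × 1.36 = 3042.32 CAD
Round-trip: 3042.32 × 0.7353 = 2237.02 USD
= 3042.32 CAD, then 2237.02 USD

3042.32 CAD, then 2237.02 USD


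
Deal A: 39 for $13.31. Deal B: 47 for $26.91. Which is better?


Deal A: $13.31/39 = $0.3413/unit
Deal B: $26.91/47 = $0.5726/unit
A is cheaper per unit
= Deal A

Deal A


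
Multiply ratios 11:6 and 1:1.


Compound ratio = (11×1) : (6×1)
= 11:6
GCD = 1
= 11:6

11:6


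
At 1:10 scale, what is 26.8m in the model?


Model size = real / scale
= 26.8 / 10
= 2.6800 m

2.6800 m


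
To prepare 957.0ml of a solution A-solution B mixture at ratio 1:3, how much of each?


Total parts = 1 + 3 = 4
solution A: 957.0 × 1/4 = 239.3ml
solution B: 957.0 × 3/4 = 717.8ml
= 239.3ml and 717.8ml

239.3ml and 717.8ml


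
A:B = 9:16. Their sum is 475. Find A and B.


Let A = 9k, B = 16k.
9k + 16k = 475
25k = 475 → k = 475/25 = 19
A = 9×19 = 171, B = 16×19 = 304
= A = 171, B = 304

A = 171, B = 304


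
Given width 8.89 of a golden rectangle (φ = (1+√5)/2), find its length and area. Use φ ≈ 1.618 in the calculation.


φ = (1 + √5) / 2 ≈ 1.618
Length = width × φ = 8.89 × 1.618 = 14.38402
≈ 14.38
Area = width × length = 8.89 × 14.38402 = 127.8739378 ≈ 127.87
= Length: 14.38, Area: 127.87

Length: 14.38, Area: 127.87


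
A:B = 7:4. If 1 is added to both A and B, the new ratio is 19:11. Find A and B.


Let A = 7k, B = 4k.
(7k + 1) / (4k + 1) = 19/11
Cross-multiply: 11(7k + 1) = 19(4k + 1)
77k + 11 = 76k + 19
77k - 76k = 19 - 11
1k = 8
k = 8/1 = 8
A = 7×8 = 56, B = 4×8 = 32
= A = 56, B = 32

A = 56, B = 32


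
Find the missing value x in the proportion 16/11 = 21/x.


Cross multiply: 16 × x = 11 × 21
16x = 231
x = 231 / 16
= 14.44

14.44


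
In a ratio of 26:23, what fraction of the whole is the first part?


Total parts = 26 + 23 = 49
First part: 26/49 = 26/49
= 26/49

26/49


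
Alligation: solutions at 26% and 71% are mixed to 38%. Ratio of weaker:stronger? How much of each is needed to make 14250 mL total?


Let x parts of 26% mix with y parts of 71%.
26x + 71y = 38(x + y)
26x + 71y = 38x + 38y
x(26 - 38) = y(38 - 71)
x/y = (71 - 38)/(38 - 26) = 33/12
Simplify: 11:4
Total parts = 15; one part = 14250/15 = 950.00 mL
26% solution: 11×950.00 = 10450.00 mL
71% solution: 4×950.00 = 3800.00 mL
= ratio 11:4; 10450.00 mL and 3800.00 mL

ratio 11:4; 10450.00 mL and 3800.00 mL


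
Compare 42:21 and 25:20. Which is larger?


42/21 = 2.0000
25/20 = 1.2500
2.0000 > 1.2500, so 42:21 is greater
= 42:21

42:21


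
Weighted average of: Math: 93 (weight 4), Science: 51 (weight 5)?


Numerator = 93×4 + 51×5
= 372 + 255
= 627
Total weight = 9
Weighted avg = 627/9
= 69.67

69.67


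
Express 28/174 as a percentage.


Percentage = (part / whole) × 100
= (28 / 174) × 100
≈ 16.09%

16.09%


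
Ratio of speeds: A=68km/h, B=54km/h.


Ratio = 68:54
GCD = 2
Simplified = 34:27
Time ratio (same distance) = 27:34
Speed ratio = 34:27

34:27


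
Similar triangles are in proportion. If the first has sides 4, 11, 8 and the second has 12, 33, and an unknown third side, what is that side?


Scale factor = 12/4 = 3
Missing side = 8 × 3
= 24.0

24.0


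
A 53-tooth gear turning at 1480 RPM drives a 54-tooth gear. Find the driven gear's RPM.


Gear ratio = 53:54 = 53:54
RPM_B = RPM_A × (teeth_A / teeth_B)
= 1480 × (53/54)
= 1452.6 RPM

1452.6 RPM


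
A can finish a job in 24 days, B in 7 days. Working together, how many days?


Rate of A = 1/24 per day
Rate of B = 1/7 per day
Combined rate = 1/24 + 1/7 = 31/168 ≈ 0.1845 per day
Days = 1 / combined rate = 168/31
≈ 5.42 days

5.42 days


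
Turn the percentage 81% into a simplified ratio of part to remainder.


81% means 81 parts out of 100; remainder = 19
Part : remainder = 81:19
GCD = 1
= 81:19

81:19


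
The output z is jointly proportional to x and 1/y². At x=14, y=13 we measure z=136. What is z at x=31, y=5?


z = k·x/y²
Solve for k using the known point: k = z·y²/x = 136×169/14 = 22984/14 ≈ 1641.7143
Now evaluate at x=31, y=5:
z = k × 31 / 25 = (22984 × 31) / (14 × 25) = 712504/350
≈ 2035.7257

2035.7257


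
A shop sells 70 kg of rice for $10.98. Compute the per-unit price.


Unit rate = total / quantity
= 10.98 / 70
= $0.16 per unit

$0.16 per unit


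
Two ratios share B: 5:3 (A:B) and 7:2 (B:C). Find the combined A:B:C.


Match B: multiply A:B by 7 → 35:21
Multiply B:C by 3 → 21:6
Combined: 35:21:6
GCD = 1
= 35:21:6

35:21:6


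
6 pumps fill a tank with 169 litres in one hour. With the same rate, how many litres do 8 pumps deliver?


Direct proportion: y/x = constant
k = 169/6 ≈ 28.1667
y₂ = k × 8 = 169 × 8 / 6 = 1352/6
≈ 225.33

225.33


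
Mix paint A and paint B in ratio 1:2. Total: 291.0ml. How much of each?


Total parts = 1 + 2 = 3
paint A: 291.0 × 1/3 = 97.0ml
paint B: 291.0 × 2/3 = 194.0ml
= 97.0ml and 194.0ml

97.0ml and 194.0ml


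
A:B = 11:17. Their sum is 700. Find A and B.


Let A = 11k, B = 17k.
11k + 17k = 700
28k = 700 → k = 700/28 = 25
A = 11×25 = 275, B = 17×25 = 425
= A = 275, B = 425

A = 275, B = 425


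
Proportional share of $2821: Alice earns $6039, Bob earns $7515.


Total income = 6039 + 7515 = $13554
Alice: $2821 × 6039/13554 = $1256.90
Bob: $2821 × 7515/13554 = $1564.10
= Alice: $1256.90, Bob: $1564.10

Alice: $1256.90, Bob: $1564.10


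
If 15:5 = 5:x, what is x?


Cross multiply: 15 × x = 5 × 5
15x = 25
x = 25 / 15
= 1.67

1.67


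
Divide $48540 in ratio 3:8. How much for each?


Total parts = 3 + 8 = 11
Part 1: 48540 × 3/11 = 13238.18
Part 2: 48540 × 8/11 = 35301.82
= Part 1: $13238.18, Part 2: $35301.82

Part 1: $13238.18, Part 2: $35301.82


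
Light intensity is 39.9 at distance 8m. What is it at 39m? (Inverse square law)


I₁d₁² = I₂d₂²
I₂ = I₁ × (d₁/d₂)²
= 39.9 × (8/39)²
= 39.9 × 64/1521
= 2553.6/1521
≈ 1.6789

1.6789


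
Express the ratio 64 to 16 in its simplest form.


GCD(64, 16) = 16
64/16 : 16/16
= 4:1

4:1


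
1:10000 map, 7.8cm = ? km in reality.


Real distance = map distance × scale
= 7.8cm × 10000
= 78000 cm = 780.0 m
= 0.780 km

0.780 km


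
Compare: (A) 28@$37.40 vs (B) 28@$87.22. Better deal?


Deal A: $37.40/28 = $1.3357/unit
Deal B: $87.22/28 = $3.1150/unit
A is cheaper per unit
= Deal A

Deal A


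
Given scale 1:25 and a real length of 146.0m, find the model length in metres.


Model size = real / scale
= 146.0 / 25
= 5.8400 m

5.8400 m


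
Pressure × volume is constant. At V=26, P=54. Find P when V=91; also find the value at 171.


Inverse proportion: x × y = constant
k = 26 × 54 = 1404
At x=91: k/91 = 15.43
At x=171: k/171 = 8.21
= 15.43 and 8.21

15.43 and 8.21


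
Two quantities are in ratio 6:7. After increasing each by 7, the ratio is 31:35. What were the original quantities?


Let A = 6k, B = 7k.
(6k + 7) / (7k + 7) = 31/35
Cross-multiply: 35(6k + 7) = 31(7k + 7)
210k + 245 = 217k + 217
210k - 217k = 217 - 245
-7k = -28
k = -28/-7 = 4
A = 6×4 = 24, B = 7×4 = 28
= A = 24, B = 28

A = 24, B = 28


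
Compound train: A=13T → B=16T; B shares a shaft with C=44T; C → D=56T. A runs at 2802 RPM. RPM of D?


Stage 1: RPM_B = RPM_A × t_A/t_B = 2802 × 13/16 = 36426/16 ≈ 2276.63
B and C share a shaft → RPM_C = RPM_B
Stage 2: RPM_D = RPM_C × t_C/t_D = RPM_A × (t_A×t_C)/(t_B×t_D)
Overall ratio = (13×44)/(16×56) = 572/896
RPM_D = 2802 × 572/896 = 1602744/896
≈ 1788.78 RPM

1788.78 RPM


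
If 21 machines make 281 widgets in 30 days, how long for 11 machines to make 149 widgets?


Days ∝ work / workers, so d₂ = d₁ × (m₁/m₂) × (w₂/w₁)
Workers factor (inverse): 21/11 ≈ 1.9091
Work factor (direct): 149/281 ≈ 0.5302
d₂ = 30 × 21/11 × 149/281 = (30 × 21 × 149) / (11 × 281) = 93870/3091
≈ 30.37 days

30.37 days


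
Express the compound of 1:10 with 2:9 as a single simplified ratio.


Compound ratio = (1×2) : (10×9)
= 2:90
GCD = 2
= 1:45

1:45


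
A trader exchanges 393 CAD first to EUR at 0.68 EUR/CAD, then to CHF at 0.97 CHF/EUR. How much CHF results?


Step 1: 393 CAD × 0.68 = 267.24 EUR
Step 2: 267.24 EUR × 0.97 = 259.22 CHF
Implied rate CAD→CHF = 0.68 × 0.97 = 0.6596
= 259.22 CHF

259.22 CHF


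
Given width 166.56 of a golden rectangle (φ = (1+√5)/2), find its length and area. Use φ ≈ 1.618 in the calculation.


φ = (1 + √5) / 2 ≈ 1.618
Length = width × φ = 166.56 × 1.618 = 269.49408
≈ 269.49
Area = width × length = 166.56 × 269.49408 = 44886.9339648 ≈ 44886.93
= Length: 269.49, Area: 44886.93

Length: 269.49, Area: 44886.93


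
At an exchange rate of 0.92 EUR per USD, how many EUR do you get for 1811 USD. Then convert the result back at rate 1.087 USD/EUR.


Amount × rate = 1811 × 0.92 = 1666.12 EUR
Round-trip: 1666.12 × 1.087 = 1811.07 USD
= 1666.12 EUR, then 1811.07 USD

1666.12 EUR, then 1811.07 USD


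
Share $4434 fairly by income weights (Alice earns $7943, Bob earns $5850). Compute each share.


Total income = 7943 + 5850 = $13793
Alice: $4434 × 7943/13793 = $2553.42
Bob: $4434 × 5850/13793 = $1880.58
= Alice: $2553.42, Bob: $1880.58

Alice: $2553.42, Bob: $1880.58


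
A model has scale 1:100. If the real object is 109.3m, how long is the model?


Model size = real / scale
= 109.3 / 100
= 1.0930 m

1.0930 m


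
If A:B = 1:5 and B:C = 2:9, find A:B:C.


Match B: multiply A:B by 2 → 2:10
Multiply B:C by 5 → 10:45
Combined: 2:10:45
GCD = 1
= 2:10:45

2:10:45


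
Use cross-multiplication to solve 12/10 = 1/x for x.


Cross multiply: 12 × x = 10 × 1
12x = 10
x = 10 / 12
= 0.83

0.83


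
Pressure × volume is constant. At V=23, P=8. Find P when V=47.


Inverse proportion: x × y = constant
k = 23 × 8 = 184
y₂ = k / 47 = 184 / 47
= 3.91

3.91


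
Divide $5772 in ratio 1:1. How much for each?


Total parts = 1 + 1 = 2
Part 1: 5772 × 1/2 = 2886.00
Part 2: 5772 × 1/2 = 2886.00
= Part 1: $2886.00, Part 2: $2886.00

Part 1: $2886.00, Part 2: $2886.00


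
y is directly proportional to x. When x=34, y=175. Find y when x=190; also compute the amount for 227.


Direct proportion: y/x = constant
k = 175/34 ≈ 5.1471
y at x=190: k × 190 = 175 × 190 / 34 = 33250/34 ≈ 977.94
y at x=227: k × 227 = 175 × 227 / 34 = 39725/34 ≈ 1168.38
= 977.94 and 1168.38

977.94 and 1168.38


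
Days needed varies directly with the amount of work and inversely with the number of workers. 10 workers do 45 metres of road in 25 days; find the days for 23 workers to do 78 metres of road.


Days ∝ work / workers, so d₂ = d₁ × (m₁/m₂) × (w₂/w₁)
Workers factor (inverse): 10/23 ≈ 0.4348
Work factor (direct): 78/45 ≈ 1.7333
d₂ = 25 × 10/23 × 78/45 = (25 × 10 × 78) / (23 × 45) = 19500/1035
≈ 18.84 days

18.84 days


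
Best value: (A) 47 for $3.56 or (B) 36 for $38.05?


Deal A: $3.56/47 = $0.0757/unit
Deal B: $38.05/36 = $1.0569/unit
A is cheaper per unit
= Deal A

Deal A


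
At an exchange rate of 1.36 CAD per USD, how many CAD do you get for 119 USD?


Amount × rate = 119 × 1.36
= 161.84 CAD

161.84 CAD


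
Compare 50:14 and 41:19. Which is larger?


50/14 = 3.5714
41/19 = 2.1579
3.5714 > 2.1579, so 50:14 is greater
= 50:14

50:14


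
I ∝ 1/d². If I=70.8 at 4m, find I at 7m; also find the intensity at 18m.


I₁d₁² = I₂d₂²
I at 7m = 70.8 × (4/7)² = 70.8 × 16/49 = 1132.8/49 ≈ 23.1184
I at 18m = 70.8 × (4/18)² = 70.8 × 16/324 = 1132.8/324 ≈ 3.4963
= 23.1184 and 3.4963

23.1184 and 3.4963


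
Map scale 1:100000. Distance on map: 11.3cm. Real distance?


Real distance = map distance × scale
= 11.3cm × 100000
= 1130000 cm = 11300.0 m
= 11.300 km

11.300 km


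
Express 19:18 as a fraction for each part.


Total parts = 19 + 18 = 37
First part: 19/37 = 19/37
Second part: 18/37 = 18/37
= 19/37 and 18/37

19/37 and 18/37


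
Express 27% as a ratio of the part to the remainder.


27% means 27 parts out of 100; remainder = 73
Part : remainder = 27:73
GCD = 1
= 27:73

27:73


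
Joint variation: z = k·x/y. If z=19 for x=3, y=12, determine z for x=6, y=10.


z = k·x/y
Solve for k using the known point: k = z·y/x = 19×12/3 = 228/3 = 76.0000
Now evaluate at x=6, y=10:
z = k × 6 / 10 = (228 × 6) / (3 × 10) = 1368/30
= 45.6000

45.6000


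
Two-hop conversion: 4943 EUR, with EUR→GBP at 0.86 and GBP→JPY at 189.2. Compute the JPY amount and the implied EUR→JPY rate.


Step 1: 4943 EUR × 0.86 = 4250.98 GBP
Step 2: 4250.98 GBP × 189.2 = 804285.42 JPY
Implied rate EUR→JPY = 0.86 × 189.2 = 162.7120
= 804285.42 JPY; implied rate 162.7120 JPY/EUR

804285.42 JPY; implied rate 162.7120 JPY/EUR
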